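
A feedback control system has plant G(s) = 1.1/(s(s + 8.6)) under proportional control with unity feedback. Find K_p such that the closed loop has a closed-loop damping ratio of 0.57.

Closed-loop characteristic equation: s² + 8.6s + K_p·1.1 = 0.
So ω_n = √(1.1K_p) and 2ζω_n = 8.6, giving ζ = 8.6/(2√(1.1K_p)).
Setting ζ = 0.57: √(1.1K_p) = 8.6/(2·0.57) = 7.544, so K_p = 56.91/1.1 = 51.7.

K_p = 51.7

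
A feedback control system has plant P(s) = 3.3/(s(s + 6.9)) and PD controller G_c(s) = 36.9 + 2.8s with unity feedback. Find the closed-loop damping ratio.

Forward path: (36.9 + 2.8s)·3.3/(s(s+6.9)). The closed-loop characteristic equation is s² + (6.9 + 3.3·2.8)s + 3.3·36.9 = 0.
That is s² + 16.14s + 121.8 = 0, so ω_n = 11.03 rad/s and ζ = 16.14/(2·11.03) = 0.7313.

ζ = 0.731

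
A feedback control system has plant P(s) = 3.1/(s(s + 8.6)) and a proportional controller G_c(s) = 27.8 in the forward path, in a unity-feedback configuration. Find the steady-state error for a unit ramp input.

0.0998

The loop has one pole at the origin (type 1). Velocity error constant K_v = lim_{s→0} s·G_c(s)P(s) = 27.8·3.1/8.6 = 10.02.
Steady-state error to a unit ramp: e_ss = 1/K_v = 0.0998.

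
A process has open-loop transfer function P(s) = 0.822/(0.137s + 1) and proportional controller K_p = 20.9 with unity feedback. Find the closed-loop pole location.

Closed loop: T(s) = K_p·P/(1+K_p·P) = 17.18/(0.137s + 1 + 17.18), with pole at s = −(1 + 17.18)/0.137 = −132.7.

s = -132.7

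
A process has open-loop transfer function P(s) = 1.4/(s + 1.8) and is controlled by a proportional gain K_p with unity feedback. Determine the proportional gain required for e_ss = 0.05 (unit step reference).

K_p = 24.4

For a type-0 loop with proportional control, e_ss = 1/(1 + K_p·P(0)).
P(0) = 0.7778. Require 1/(1 + K_p·0.7778) = 0.05, so 1 + 0.7778·K_p = 20.
K_p = (20 − 1)/0.7778 = 24.4.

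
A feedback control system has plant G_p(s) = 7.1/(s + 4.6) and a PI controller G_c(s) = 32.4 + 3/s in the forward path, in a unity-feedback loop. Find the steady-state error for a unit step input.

The open loop G_c(s)G_p(s) has a pole at the origin (type 1), so the static position error constant is infinite and e_ss = 1/(1+∞) = 0.

0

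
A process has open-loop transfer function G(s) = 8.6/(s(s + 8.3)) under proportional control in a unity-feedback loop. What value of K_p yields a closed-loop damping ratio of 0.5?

K_p = 8.01

Closed-loop characteristic equation: s² + 8.3s + K_p·8.6 = 0.
So ω_n = √(8.6K_p) and 2ζω_n = 8.3, giving ζ = 8.3/(2√(8.6K_p)).
Setting ζ = 0.5: √(8.6K_p) = 8.3/(2·0.5) = 8.3, so K_p = 68.89/8.6 = 8.01.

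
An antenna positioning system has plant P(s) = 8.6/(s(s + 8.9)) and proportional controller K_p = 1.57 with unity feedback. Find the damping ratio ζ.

ζ = 1.21

1 + K_p·P(s) = 0 gives s² + 8.9s + 13.5 = 0.
Matching s² + 2ζω_n s + ω_n²: ω_n = √13.5 = 3.675 rad/s and 2ζω_n = 8.9, so ζ = 8.9/(2·3.675) = 1.21.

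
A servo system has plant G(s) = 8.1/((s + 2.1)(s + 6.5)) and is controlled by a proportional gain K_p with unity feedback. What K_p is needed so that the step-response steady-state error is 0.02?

K_p = 82.6

For a type-0 loop with proportional control, e_ss = 1/(1 + K_p·G(0)).
G(0) = 0.5934. Require 1/(1 + K_p·0.5934) = 0.02, so 1 + 0.5934·K_p = 50.
K_p = (50 − 1)/0.5934 = 82.6.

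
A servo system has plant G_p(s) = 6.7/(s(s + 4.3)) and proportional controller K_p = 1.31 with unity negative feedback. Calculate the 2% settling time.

Closed-loop characteristic equation: s² + 4.3s + 8.777 = 0, so ω_n = 2.963 rad/s and ζ = 4.3/(2·2.963) = 0.7257.
2% settling time T_s ≈ 4/(ζω_n) = 4/2.15 = 1.86 s.

T_s ≈ 1.86 s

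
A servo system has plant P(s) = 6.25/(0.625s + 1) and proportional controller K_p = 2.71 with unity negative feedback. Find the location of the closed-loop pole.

s = -28.7

Closed loop: T(s) = K_p·P/(1+K_p·P) = 16.94/(0.625s + 1 + 16.94), with pole at s = −(1 + 16.94)/0.625 = −28.7.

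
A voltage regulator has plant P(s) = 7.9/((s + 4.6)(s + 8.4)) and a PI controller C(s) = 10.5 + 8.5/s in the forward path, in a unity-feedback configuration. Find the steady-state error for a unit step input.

The open loop C(s)P(s) has a pole at the origin (type 1), so the static position error constant is infinite and e_ss = 1/(1+∞) = 0.

0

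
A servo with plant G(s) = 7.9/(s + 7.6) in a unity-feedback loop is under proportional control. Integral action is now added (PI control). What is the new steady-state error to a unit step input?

0

The integrator makes K_pos = lim_{s→0} C(s)G(s) infinite, so e_ss = 1/(1+K_pos) = 0.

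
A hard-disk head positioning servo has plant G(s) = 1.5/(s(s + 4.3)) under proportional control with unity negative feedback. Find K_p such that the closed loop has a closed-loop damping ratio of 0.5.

Closed-loop characteristic equation: s² + 4.3s + K_p·1.5 = 0.
So ω_n = √(1.5K_p) and 2ζω_n = 4.3, giving ζ = 4.3/(2√(1.5K_p)).
Setting ζ = 0.5: √(1.5K_p) = 4.3/(2·0.5) = 4.3, so K_p = 18.49/1.5 = 12.3.

K_p = 12.3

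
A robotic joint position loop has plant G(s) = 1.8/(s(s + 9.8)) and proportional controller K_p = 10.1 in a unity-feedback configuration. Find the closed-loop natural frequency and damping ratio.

ω_n = 4.26 rad/s, ζ = 1.15

1 + K_p·G(s) = 0 gives s² + 9.8s + 18.18 = 0.
Matching s² + 2ζω_n s + ω_n²: ω_n = √18.18 = 4.264 rad/s and 2ζω_n = 9.8, so ζ = 9.8/(2·4.264) = 1.15.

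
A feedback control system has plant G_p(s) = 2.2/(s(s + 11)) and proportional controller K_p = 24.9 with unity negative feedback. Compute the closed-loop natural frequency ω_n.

ω_n = 7.4 rad/s

1 + K_p·G_p(s) = 0 gives s² + 11s + 54.78 = 0.
Matching s² + 2ζω_n s + ω_n²: ω_n = √54.78 = 7.401 rad/s and 2ζω_n = 11, so ζ = 11/(2·7.401) = 0.743.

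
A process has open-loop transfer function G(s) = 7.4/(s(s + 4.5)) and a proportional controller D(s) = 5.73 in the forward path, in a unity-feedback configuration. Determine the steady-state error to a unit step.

0

The open loop D(s)G(s) has a pole at the origin (type 1), so the static position error constant is infinite and e_ss = 1/(1+∞) = 0.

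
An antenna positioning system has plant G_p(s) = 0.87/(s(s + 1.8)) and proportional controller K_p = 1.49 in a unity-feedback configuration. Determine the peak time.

Closed-loop characteristic equation: s² + 1.8s + 1.296 = 0, so ω_n = 1.139 rad/s and ζ = 1.8/(2·1.139) = 0.7905.
Damped frequency ω_d = ω_n√(1−ζ²) = 0.6974 rad/s, so peak time T_p = π/ω_d = 4.51 s.

T_p = 4.51 s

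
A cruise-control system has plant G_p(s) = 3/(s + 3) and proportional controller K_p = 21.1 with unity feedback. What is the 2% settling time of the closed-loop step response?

Closed-loop transfer function: T(s) = K_p·G_p(s)/(1 + K_p·G_p(s)) = 63.3/(s + 3 + 63.3) = 63.3/(s + 66.3).
Time constant τ = 1/66.3 = 0.01508 s, so the 2% settling time is about 4τ = 0.0603 s.

T_s ≈ 0.0603 s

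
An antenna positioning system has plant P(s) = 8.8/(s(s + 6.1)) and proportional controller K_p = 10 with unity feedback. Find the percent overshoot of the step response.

34%

The closed-loop denominator s² + 6.1s + 88 gives ω_n = √88 = 9.381 and ζ = 6.1/(2ω_n) = 0.3251.
%OS = 100·exp(−πζ/√(1−ζ²)) = 100·exp(−π·0.3251/√0.8943) = 34%.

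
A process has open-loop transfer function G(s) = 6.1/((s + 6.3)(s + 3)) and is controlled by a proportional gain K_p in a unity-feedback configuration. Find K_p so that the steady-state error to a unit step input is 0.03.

K_p = 100

For a type-0 loop with proportional control, e_ss = 1/(1 + K_p·G(0)).
G(0) = 0.3228. Require 1/(1 + K_p·0.3228) = 0.03, so 1 + 0.3228·K_p = 33.33.
K_p = (33.33 − 1)/0.3228 = 100.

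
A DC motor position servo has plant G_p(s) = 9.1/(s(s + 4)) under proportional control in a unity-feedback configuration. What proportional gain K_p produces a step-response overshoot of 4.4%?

From %OS = 100·exp(−πζ/√(1−ζ²)) = 4.4%, ζ = −ln(0.044)/√(π²+ln²(0.044)) = 0.7051.
Characteristic equation s² + 4s + 9.1K_p = 0 gives ζ = 4/(2√(9.1K_p)).
Setting ζ = 0.7051: √(9.1K_p) = 4/(2·0.7051) = 2.837, so K_p = 8.046/9.1 = 0.884.

K_p = 0.884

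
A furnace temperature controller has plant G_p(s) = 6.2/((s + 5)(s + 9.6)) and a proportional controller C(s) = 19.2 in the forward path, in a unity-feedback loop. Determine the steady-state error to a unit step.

0.287

The loop is type 0. Static position error constant K_pos = C(0)·G_p(0) = 19.2·0.1292 = 2.48.
Steady-state error to a unit step: e_ss = 1/(1+K_pos) = 1/3.48 = 0.287.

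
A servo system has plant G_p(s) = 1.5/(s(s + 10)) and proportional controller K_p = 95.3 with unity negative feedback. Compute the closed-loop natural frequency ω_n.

1 + K_p·G_p(s) = 0 gives s² + 10s + 142.9 = 0.
Matching s² + 2ζω_n s + ω_n²: ω_n = √142.9 = 11.96 rad/s and 2ζω_n = 10, so ζ = 10/(2·11.96) = 0.418.

ω_n = 12 rad/s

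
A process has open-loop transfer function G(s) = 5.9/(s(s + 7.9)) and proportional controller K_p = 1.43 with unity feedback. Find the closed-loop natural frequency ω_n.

ω_n = 2.9 rad/s

The closed-loop denominator is s(s+7.9) + 1.43·5.9 = s² + 7.9s + 8.437.
Matching s² + 2ζω_n s + ω_n²: ω_n = √8.437 = 2.905 rad/s and 2ζω_n = 7.9, so ζ = 7.9/(2·2.905) = 1.36.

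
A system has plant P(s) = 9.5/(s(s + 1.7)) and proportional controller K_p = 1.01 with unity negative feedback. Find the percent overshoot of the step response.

From 1 + K_pP(s) = 0: s² + 1.7s + 9.595 = 0 ⇒ ω_n = 3.098, ζ = 0.2744.
%OS = 100·exp(−πζ/√(1−ζ²)) = 100·exp(−π·0.2744/√0.9247) = 40.8%.

40.8%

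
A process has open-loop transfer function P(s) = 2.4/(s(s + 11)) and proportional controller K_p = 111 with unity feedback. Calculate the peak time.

T_p = 0.204 s

Closed-loop characteristic equation: s² + 11s + 266.4 = 0, so ω_n = 16.32 rad/s and ζ = 11/(2·16.32) = 0.337.
Damped frequency ω_d = ω_n√(1−ζ²) = 15.37 rad/s, so peak time T_p = π/ω_d = 0.204 s.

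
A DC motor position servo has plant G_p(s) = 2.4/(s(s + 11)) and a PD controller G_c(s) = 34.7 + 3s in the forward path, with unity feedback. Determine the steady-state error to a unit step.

0

The open loop G_c(s)G_p(s) has a pole at the origin (type 1), so the static position error constant is infinite and e_ss = 1/(1+∞) = 0.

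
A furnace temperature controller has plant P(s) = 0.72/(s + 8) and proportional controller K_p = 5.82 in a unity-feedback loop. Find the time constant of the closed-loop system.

τ = 0.082 s

Closed-loop transfer function: T(s) = K_p·P(s)/(1 + K_p·P(s)) = 4.19/(s + 8 + 4.19) = 4.19/(s + 12.19).
Time constant τ = 1/12.19 = 0.082 s.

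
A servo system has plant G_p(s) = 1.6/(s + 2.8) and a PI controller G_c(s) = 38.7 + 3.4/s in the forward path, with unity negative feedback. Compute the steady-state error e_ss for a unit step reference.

0

The open loop G_c(s)G_p(s) has a pole at the origin (type 1), so the static position error constant is infinite and e_ss = 1/(1+∞) = 0.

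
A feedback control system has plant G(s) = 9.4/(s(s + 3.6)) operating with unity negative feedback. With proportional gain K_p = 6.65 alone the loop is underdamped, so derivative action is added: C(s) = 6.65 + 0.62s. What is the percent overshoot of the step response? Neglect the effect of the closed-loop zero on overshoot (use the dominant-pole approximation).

Forward path: (6.65 + 0.62s)·9.4/(s(s+3.6)). The closed-loop characteristic equation is s² + (3.6 + 9.4·0.62)s + 9.4·6.65 = 0.
That is s² + 9.428s + 62.51 = 0, so ω_n = 7.906 rad/s and ζ = 9.428/(2·7.906) = 0.5962.
%OS = 100·exp(−πζ/√(1−ζ²)) = 9.7%.

9.7%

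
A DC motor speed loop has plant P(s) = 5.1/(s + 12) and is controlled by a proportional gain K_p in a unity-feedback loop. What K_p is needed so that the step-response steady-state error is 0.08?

K_p = 27.1

Steady-state error for a unit step on this type-0 loop is 1/(1 + K_p·P(0)).
P(0) = 0.425. Require 1/(1 + K_p·0.425) = 0.08, so 1 + 0.425·K_p = 12.5.
K_p = (12.5 − 1)/0.425 = 27.1.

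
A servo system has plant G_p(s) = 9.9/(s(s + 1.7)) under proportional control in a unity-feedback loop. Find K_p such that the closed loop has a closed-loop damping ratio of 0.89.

K_p = 0.0921

Closed-loop characteristic equation: s² + 1.7s + K_p·9.9 = 0.
So ω_n = √(9.9K_p) and 2ζω_n = 1.7, giving ζ = 1.7/(2√(9.9K_p)).
Setting ζ = 0.89: √(9.9K_p) = 1.7/(2·0.89) = 0.9551, so K_p = 0.9121/9.9 = 0.0921.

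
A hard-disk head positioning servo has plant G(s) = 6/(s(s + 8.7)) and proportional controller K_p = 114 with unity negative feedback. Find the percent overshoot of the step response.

From 1 + K_pG(s) = 0: s² + 8.7s + 684 = 0 ⇒ ω_n = 26.15, ζ = 0.1663.
%OS = 100·exp(−πζ/√(1−ζ²)) = 100·exp(−π·0.1663/√0.9723) = 58.9%.

58.9%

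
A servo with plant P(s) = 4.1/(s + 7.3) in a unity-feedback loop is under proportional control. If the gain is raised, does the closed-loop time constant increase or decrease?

decrease

The closed-loop bandwidth 7.3+K_p·4.1 grows with K_p, so τ shrinks.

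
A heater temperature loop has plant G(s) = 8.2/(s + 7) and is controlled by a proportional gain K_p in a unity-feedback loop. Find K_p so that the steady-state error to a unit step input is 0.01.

For a type-0 loop with proportional control, e_ss = 1/(1 + K_p·G(0)).
G(0) = 1.171. Require 1/(1 + K_p·1.171) = 0.01, so 1 + 1.171·K_p = 100.
K_p = (100 − 1)/1.171 = 84.5.

K_p = 84.5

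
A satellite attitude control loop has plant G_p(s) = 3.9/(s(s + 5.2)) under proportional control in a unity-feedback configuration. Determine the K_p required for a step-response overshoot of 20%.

K_p = 8.34

From %OS = 100·exp(−πζ/√(1−ζ²)) = 20%, ζ = −ln(0.2)/√(π²+ln²(0.2)) = 0.4559.
Characteristic equation s² + 5.2s + 3.9K_p = 0 gives ζ = 5.2/(2√(3.9K_p)).
Setting ζ = 0.4559: √(3.9K_p) = 5.2/(2·0.4559) = 5.702, so K_p = 32.52/3.9 = 8.34.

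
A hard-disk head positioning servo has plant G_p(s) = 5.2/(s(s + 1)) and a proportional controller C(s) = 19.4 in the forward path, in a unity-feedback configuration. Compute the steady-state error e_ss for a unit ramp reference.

The loop has one pole at the origin (type 1). Velocity error constant K_v = lim_{s→0} s·C(s)G_p(s) = 19.4·5.2/1 = 100.9.
Steady-state error to a unit ramp: e_ss = 1/K_v = 0.00991.

0.00991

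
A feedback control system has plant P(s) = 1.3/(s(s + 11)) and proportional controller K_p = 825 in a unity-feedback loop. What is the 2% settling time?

Closed-loop characteristic equation: s² + 11s + 1072 = 0, so ω_n = 32.75 rad/s and ζ = 11/(2·32.75) = 0.1679.
2% settling time T_s ≈ 4/(ζω_n) = 4/5.5 = 0.727 s.

T_s ≈ 0.727 s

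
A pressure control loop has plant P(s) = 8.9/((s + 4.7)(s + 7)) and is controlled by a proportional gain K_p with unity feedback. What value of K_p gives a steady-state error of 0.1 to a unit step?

K_p = 33.3

The loop is type 0, so e_ss(step) = 1/(1 + K_pos) with K_pos = K_p·P(0).
P(0) = 0.2705. Require 1/(1 + K_p·0.2705) = 0.1, so 1 + 0.2705·K_p = 10.
K_p = (10 − 1)/0.2705 = 33.3.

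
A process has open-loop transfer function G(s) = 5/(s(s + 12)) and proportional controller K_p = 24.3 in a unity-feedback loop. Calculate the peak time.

T_p = 0.34 s

The closed-loop denominator s² + 12s + 121.5 gives ω_n = √121.5 = 11.02 and ζ = 12/(2ω_n) = 0.5443.
Damped frequency ω_d = ω_n√(1−ζ²) = 9.247 rad/s, so peak time T_p = π/ω_d = 0.34 s.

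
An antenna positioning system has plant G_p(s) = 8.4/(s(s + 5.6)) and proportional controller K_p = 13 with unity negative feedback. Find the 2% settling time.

T_s ≈ 1.43 s

Closed-loop characteristic equation: s² + 5.6s + 109.2 = 0, so ω_n = 10.45 rad/s and ζ = 5.6/(2·10.45) = 0.2679.
2% settling time T_s ≈ 4/(ζω_n) = 4/2.8 = 1.43 s.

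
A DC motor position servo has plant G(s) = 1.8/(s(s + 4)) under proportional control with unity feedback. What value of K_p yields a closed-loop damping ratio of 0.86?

K_p = 3

Closed-loop characteristic equation: s² + 4s + K_p·1.8 = 0.
So ω_n = √(1.8K_p) and 2ζω_n = 4, giving ζ = 4/(2√(1.8K_p)).
Setting ζ = 0.86: √(1.8K_p) = 4/(2·0.86) = 2.326, so K_p = 5.408/1.8 = 3.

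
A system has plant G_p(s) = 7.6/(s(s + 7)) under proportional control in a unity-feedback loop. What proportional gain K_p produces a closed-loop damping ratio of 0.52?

Closed-loop characteristic equation: s² + 7s + K_p·7.6 = 0.
So ω_n = √(7.6K_p) and 2ζω_n = 7, giving ζ = 7/(2√(7.6K_p)).
Setting ζ = 0.52: √(7.6K_p) = 7/(2·0.52) = 6.731, so K_p = 45.3/7.6 = 5.96.

K_p = 5.96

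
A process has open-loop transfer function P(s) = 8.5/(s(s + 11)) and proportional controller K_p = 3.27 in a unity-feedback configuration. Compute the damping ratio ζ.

ζ = 1.04

With unity feedback the closed-loop characteristic equation is s² + 11s + 3.27·8.5 = s² + 11s + 27.8 = 0.
So ω_n² = 27.8 ⇒ ω_n = 5.272 rad/s, and ζ = 11/(2ω_n) = 1.04.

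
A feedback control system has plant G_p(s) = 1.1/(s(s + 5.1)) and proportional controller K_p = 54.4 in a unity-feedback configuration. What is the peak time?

The closed-loop denominator s² + 5.1s + 59.84 gives ω_n = √59.84 = 7.736 and ζ = 5.1/(2ω_n) = 0.3296.
Damped frequency ω_d = ω_n√(1−ζ²) = 7.303 rad/s, so peak time T_p = π/ω_d = 0.43 s.

T_p = 0.43 s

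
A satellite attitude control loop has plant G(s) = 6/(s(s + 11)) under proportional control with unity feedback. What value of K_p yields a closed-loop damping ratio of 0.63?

Closed-loop characteristic equation: s² + 11s + K_p·6 = 0.
So ω_n = √(6K_p) and 2ζω_n = 11, giving ζ = 11/(2√(6K_p)).
Setting ζ = 0.63: √(6K_p) = 11/(2·0.63) = 8.73, so K_p = 76.22/6 = 12.7.

K_p = 12.7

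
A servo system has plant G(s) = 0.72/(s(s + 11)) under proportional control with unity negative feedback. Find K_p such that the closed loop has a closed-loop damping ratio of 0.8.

Closed-loop characteristic equation: s² + 11s + K_p·0.72 = 0.
So ω_n = √(0.72K_p) and 2ζω_n = 11, giving ζ = 11/(2√(0.72K_p)).
Setting ζ = 0.8: √(0.72K_p) = 11/(2·0.8) = 6.875, so K_p = 47.27/0.72 = 65.6.

K_p = 65.6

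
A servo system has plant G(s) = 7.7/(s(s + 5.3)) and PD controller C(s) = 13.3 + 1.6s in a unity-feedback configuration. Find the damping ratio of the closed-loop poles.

ζ = 0.871

Forward path: (13.3 + 1.6s)·7.7/(s(s+5.3)). The closed-loop characteristic equation is s² + (5.3 + 7.7·1.6)s + 7.7·13.3 = 0.
That is s² + 17.62s + 102.4 = 0, so ω_n = 10.12 rad/s and ζ = 17.62/(2·10.12) = 0.8706.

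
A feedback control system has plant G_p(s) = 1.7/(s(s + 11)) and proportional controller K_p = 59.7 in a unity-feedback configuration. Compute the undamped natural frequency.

ω_n = 10.1 rad/s

1 + K_p·G_p(s) = 0 gives s² + 11s + 101.5 = 0.
So ω_n² = 101.5 ⇒ ω_n = 10.07 rad/s, and ζ = 11/(2ω_n) = 0.546.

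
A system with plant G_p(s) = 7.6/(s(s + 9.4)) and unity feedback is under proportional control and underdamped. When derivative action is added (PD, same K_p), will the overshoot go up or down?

The derivative term adds K·K_d to the s-coefficient of the characteristic equation, raising 2ζω_n while ω_n is unchanged; ζ increases, so overshoot decreases.

decrease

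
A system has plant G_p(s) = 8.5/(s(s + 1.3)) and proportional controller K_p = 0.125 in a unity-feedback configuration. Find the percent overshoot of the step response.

Closed-loop characteristic equation: s² + 1.3s + 1.062 = 0, so ω_n = 1.031 rad/s and ζ = 1.3/(2·1.031) = 0.6306.
%OS = 100·exp(−πζ/√(1−ζ²)) = 100·exp(−π·0.6306/√0.6024) = 7.79%.

7.79%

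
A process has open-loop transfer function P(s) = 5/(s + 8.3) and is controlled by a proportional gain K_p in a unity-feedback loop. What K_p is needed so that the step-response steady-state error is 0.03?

For a type-0 loop with proportional control, e_ss = 1/(1 + K_p·P(0)).
P(0) = 0.6024. Require 1/(1 + K_p·0.6024) = 0.03, so 1 + 0.6024·K_p = 33.33.
K_p = (33.33 − 1)/0.6024 = 53.7.

K_p = 53.7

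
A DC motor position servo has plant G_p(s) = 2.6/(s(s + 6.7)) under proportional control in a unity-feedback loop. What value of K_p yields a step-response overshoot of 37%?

K_p = 47.4

From %OS = 100·exp(−πζ/√(1−ζ²)) = 37%, ζ = −ln(0.37)/√(π²+ln²(0.37)) = 0.3017.
Characteristic equation s² + 6.7s + 2.6K_p = 0 gives ζ = 6.7/(2√(2.6K_p)).
Setting ζ = 0.3017: √(2.6K_p) = 6.7/(2·0.3017) = 11.1, so K_p = 123.3/2.6 = 47.4.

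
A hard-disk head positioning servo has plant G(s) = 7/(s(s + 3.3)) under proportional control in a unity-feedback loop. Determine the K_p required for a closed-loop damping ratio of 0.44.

Closed-loop characteristic equation: s² + 3.3s + K_p·7 = 0.
So ω_n = √(7K_p) and 2ζω_n = 3.3, giving ζ = 3.3/(2√(7K_p)).
Setting ζ = 0.44: √(7K_p) = 3.3/(2·0.44) = 3.75, so K_p = 14.06/7 = 2.01.

K_p = 2.01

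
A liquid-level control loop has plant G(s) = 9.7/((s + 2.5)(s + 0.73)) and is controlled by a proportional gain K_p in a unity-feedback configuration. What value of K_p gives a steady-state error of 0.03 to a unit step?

Steady-state error for a unit step on this type-0 loop is 1/(1 + K_p·G(0)).
G(0) = 5.315. Require 1/(1 + K_p·5.315) = 0.03, so 1 + 5.315·K_p = 33.33.
K_p = (33.33 − 1)/5.315 = 6.08.

K_p = 6.08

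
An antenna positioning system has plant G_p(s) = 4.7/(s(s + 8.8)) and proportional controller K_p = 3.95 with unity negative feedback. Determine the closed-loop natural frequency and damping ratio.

ω_n = 4.31 rad/s, ζ = 1.02

With unity feedback the closed-loop characteristic equation is s² + 8.8s + 3.95·4.7 = s² + 8.8s + 18.57 = 0.
Matching s² + 2ζω_n s + ω_n²: ω_n = √18.57 = 4.309 rad/s and 2ζω_n = 8.8, so ζ = 8.8/(2·4.309) = 1.02.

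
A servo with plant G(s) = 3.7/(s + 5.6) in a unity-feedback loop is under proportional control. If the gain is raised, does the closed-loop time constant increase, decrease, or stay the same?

The closed-loop bandwidth 5.6+K_p·3.7 grows with K_p, so τ shrinks.

decrease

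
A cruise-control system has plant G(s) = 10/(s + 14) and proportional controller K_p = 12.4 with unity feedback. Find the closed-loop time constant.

Closed-loop transfer function: T(s) = K_p·G(s)/(1 + K_p·G(s)) = 124/(s + 14 + 124) = 124/(s + 138).
Time constant τ = 1/138 = 0.00725 s.

τ = 0.00725 s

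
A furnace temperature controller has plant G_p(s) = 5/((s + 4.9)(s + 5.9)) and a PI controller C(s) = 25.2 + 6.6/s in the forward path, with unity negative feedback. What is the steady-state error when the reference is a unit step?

The open loop C(s)G_p(s) has a pole at the origin (type 1), so the static position error constant is infinite and e_ss = 1/(1+∞) = 0.

0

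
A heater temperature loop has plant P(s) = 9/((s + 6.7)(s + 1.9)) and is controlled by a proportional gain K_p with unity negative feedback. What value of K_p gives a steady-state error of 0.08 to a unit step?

K_p = 16.3

For a type-0 loop with proportional control, e_ss = 1/(1 + K_p·P(0)).
P(0) = 0.707. Require 1/(1 + K_p·0.707) = 0.08, so 1 + 0.707·K_p = 12.5.
K_p = (12.5 − 1)/0.707 = 16.3.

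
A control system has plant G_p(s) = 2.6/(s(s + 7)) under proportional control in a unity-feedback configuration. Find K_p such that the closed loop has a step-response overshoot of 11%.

From %OS = 100·exp(−πζ/√(1−ζ²)) = 11%, ζ = −ln(0.11)/√(π²+ln²(0.11)) = 0.5749.
Characteristic equation s² + 7s + 2.6K_p = 0 gives ζ = 7/(2√(2.6K_p)).
Setting ζ = 0.5749: √(2.6K_p) = 7/(2·0.5749) = 6.088, so K_p = 37.07/2.6 = 14.3.

K_p = 14.3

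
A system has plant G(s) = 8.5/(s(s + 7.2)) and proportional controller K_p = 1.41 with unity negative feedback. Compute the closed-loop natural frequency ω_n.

ω_n = 3.46 rad/s

1 + K_p·G(s) = 0 gives s² + 7.2s + 11.98 = 0.
So ω_n² = 11.98 ⇒ ω_n = 3.462 rad/s, and ζ = 7.2/(2ω_n) = 1.04.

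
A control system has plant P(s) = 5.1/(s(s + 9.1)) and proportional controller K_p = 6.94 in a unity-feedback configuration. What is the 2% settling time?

T_s ≈ 0.879 s

From 1 + K_pP(s) = 0: s² + 9.1s + 35.39 = 0 ⇒ ω_n = 5.949, ζ = 0.7648.
2% settling time T_s ≈ 4/(ζω_n) = 4/4.55 = 0.879 s.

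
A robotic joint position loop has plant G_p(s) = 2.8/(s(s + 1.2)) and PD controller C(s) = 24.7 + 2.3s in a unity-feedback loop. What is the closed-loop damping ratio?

Forward path: (24.7 + 2.3s)·2.8/(s(s+1.2)). The closed-loop characteristic equation is s² + (1.2 + 2.8·2.3)s + 2.8·24.7 = 0.
That is s² + 7.64s + 69.16 = 0, so ω_n = 8.316 rad/s and ζ = 7.64/(2·8.316) = 0.4593.

ζ = 0.459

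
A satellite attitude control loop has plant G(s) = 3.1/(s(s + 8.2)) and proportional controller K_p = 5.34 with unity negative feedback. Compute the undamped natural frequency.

The closed-loop denominator is s(s+8.2) + 5.34·3.1 = s² + 8.2s + 16.55.
So ω_n² = 16.55 ⇒ ω_n = 4.069 rad/s, and ζ = 8.2/(2ω_n) = 1.01.

ω_n = 4.07 rad/s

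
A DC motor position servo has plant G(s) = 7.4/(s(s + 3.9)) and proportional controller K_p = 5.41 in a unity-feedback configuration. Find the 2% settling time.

T_s ≈ 2.05 s

From 1 + K_pG(s) = 0: s² + 3.9s + 40.03 = 0 ⇒ ω_n = 6.327, ζ = 0.3082.
2% settling time T_s ≈ 4/(ζω_n) = 4/1.95 = 2.05 s.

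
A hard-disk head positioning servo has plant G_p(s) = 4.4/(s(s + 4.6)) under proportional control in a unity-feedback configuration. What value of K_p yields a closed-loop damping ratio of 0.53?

K_p = 4.28

Closed-loop characteristic equation: s² + 4.6s + K_p·4.4 = 0.
So ω_n = √(4.4K_p) and 2ζω_n = 4.6, giving ζ = 4.6/(2√(4.4K_p)).
Setting ζ = 0.53: √(4.4K_p) = 4.6/(2·0.53) = 4.34, so K_p = 18.83/4.4 = 4.28.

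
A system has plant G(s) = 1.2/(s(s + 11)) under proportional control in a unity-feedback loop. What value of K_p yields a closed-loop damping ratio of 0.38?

K_p = 175

Closed-loop characteristic equation: s² + 11s + K_p·1.2 = 0.
So ω_n = √(1.2K_p) and 2ζω_n = 11, giving ζ = 11/(2√(1.2K_p)).
Setting ζ = 0.38: √(1.2K_p) = 11/(2·0.38) = 14.47, so K_p = 209.5/1.2 = 175.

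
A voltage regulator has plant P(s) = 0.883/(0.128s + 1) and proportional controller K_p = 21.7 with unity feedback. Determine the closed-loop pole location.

Closed loop: T(s) = K_p·P/(1+K_p·P) = 19.16/(0.128s + 1 + 19.16), with pole at s = −(1 + 19.16)/0.128 = −157.5.

s = -157.5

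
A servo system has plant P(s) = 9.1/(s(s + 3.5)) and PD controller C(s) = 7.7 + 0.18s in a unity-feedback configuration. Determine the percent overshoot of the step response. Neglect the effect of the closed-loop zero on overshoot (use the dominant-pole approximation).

Forward path: (7.7 + 0.18s)·9.1/(s(s+3.5)). The closed-loop characteristic equation is s² + (3.5 + 9.1·0.18)s + 9.1·7.7 = 0.
That is s² + 5.138s + 70.07 = 0, so ω_n = 8.371 rad/s and ζ = 5.138/(2·8.371) = 0.3069.
%OS = 100·exp(−πζ/√(1−ζ²)) = 36.3%.

36.3%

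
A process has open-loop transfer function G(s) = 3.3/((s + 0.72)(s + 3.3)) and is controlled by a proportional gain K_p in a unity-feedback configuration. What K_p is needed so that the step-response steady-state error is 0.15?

Steady-state error for a unit step on this type-0 loop is 1/(1 + K_p·G(0)).
G(0) = 1.389. Require 1/(1 + K_p·1.389) = 0.15, so 1 + 1.389·K_p = 6.667.
K_p = (6.667 − 1)/1.389 = 4.08.

K_p = 4.08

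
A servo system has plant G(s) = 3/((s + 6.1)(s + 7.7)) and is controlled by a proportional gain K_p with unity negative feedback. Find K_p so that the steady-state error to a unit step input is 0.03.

K_p = 506

For a type-0 loop with proportional control, e_ss = 1/(1 + K_p·G(0)).
G(0) = 0.06387. Require 1/(1 + K_p·0.06387) = 0.03, so 1 + 0.06387·K_p = 33.33.
K_p = (33.33 − 1)/0.06387 = 506.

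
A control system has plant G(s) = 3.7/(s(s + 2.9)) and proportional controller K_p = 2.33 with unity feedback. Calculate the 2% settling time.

Closed-loop characteristic equation: s² + 2.9s + 8.621 = 0, so ω_n = 2.936 rad/s and ζ = 2.9/(2·2.936) = 0.4938.
2% settling time T_s ≈ 4/(ζω_n) = 4/1.45 = 2.76 s.

T_s ≈ 2.76 s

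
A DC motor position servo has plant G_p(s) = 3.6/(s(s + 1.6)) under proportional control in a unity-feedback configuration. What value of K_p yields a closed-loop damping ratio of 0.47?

K_p = 0.805

Closed-loop characteristic equation: s² + 1.6s + K_p·3.6 = 0.
So ω_n = √(3.6K_p) and 2ζω_n = 1.6, giving ζ = 1.6/(2√(3.6K_p)).
Setting ζ = 0.47: √(3.6K_p) = 1.6/(2·0.47) = 1.702, so K_p = 2.897/3.6 = 0.805.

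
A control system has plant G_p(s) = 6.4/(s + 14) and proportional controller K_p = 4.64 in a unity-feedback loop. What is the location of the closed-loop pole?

s = -43.7

Closed-loop transfer function: T(s) = K_p·G_p(s)/(1 + K_p·G_p(s)) = 29.7/(s + 14 + 29.7) = 29.7/(s + 43.7).
The closed-loop pole is at s = −43.7.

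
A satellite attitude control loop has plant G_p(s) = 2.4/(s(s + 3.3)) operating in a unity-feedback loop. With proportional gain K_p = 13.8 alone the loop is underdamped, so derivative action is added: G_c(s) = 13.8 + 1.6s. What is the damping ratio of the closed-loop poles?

Forward path: (13.8 + 1.6s)·2.4/(s(s+3.3)). The closed-loop characteristic equation is s² + (3.3 + 2.4·1.6)s + 2.4·13.8 = 0.
That is s² + 7.14s + 33.12 = 0, so ω_n = 5.755 rad/s and ζ = 7.14/(2·5.755) = 0.6203.

ζ = 0.62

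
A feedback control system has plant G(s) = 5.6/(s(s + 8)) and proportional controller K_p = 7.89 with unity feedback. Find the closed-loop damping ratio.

The closed-loop denominator is s(s+8) + 7.89·5.6 = s² + 8s + 44.18.
Matching s² + 2ζω_n s + ω_n²: ω_n = √44.18 = 6.647 rad/s and 2ζω_n = 8, so ζ = 8/(2·6.647) = 0.602.

ζ = 0.602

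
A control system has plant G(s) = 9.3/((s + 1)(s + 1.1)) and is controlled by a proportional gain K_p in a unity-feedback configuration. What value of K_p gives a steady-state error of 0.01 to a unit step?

K_p = 11.7

For a type-0 loop with proportional control, e_ss = 1/(1 + K_p·G(0)).
G(0) = 8.455. Require 1/(1 + K_p·8.455) = 0.01, so 1 + 8.455·K_p = 100.
K_p = (100 − 1)/8.455 = 11.7.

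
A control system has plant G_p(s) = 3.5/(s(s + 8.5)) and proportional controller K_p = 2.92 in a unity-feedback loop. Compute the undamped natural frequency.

ω_n = 3.2 rad/s

The closed-loop denominator is s(s+8.5) + 2.92·3.5 = s² + 8.5s + 10.22.
Matching s² + 2ζω_n s + ω_n²: ω_n = √10.22 = 3.197 rad/s and 2ζω_n = 8.5, so ζ = 8.5/(2·3.197) = 1.33.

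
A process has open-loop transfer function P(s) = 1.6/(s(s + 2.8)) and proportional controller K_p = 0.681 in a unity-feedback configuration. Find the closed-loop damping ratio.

1 + K_p·P(s) = 0 gives s² + 2.8s + 1.09 = 0.
So ω_n² = 1.09 ⇒ ω_n = 1.044 rad/s, and ζ = 2.8/(2ω_n) = 1.34.

ζ = 1.34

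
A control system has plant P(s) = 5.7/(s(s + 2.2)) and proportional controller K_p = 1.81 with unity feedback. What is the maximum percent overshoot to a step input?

From 1 + K_pP(s) = 0: s² + 2.2s + 10.32 = 0 ⇒ ω_n = 3.212, ζ = 0.3425.
%OS = 100·exp(−πζ/√(1−ζ²)) = 100·exp(−π·0.3425/√0.8827) = 31.8%.

31.8%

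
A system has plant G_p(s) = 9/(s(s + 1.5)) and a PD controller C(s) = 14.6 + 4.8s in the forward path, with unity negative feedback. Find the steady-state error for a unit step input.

0

The open loop C(s)G_p(s) has a pole at the origin (type 1), so the static position error constant is infinite and e_ss = 1/(1+∞) = 0.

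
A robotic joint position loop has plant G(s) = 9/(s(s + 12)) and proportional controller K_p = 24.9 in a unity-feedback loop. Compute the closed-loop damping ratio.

ζ = 0.401

With unity feedback the closed-loop characteristic equation is s² + 12s + 24.9·9 = s² + 12s + 224.1 = 0.
So ω_n² = 224.1 ⇒ ω_n = 14.97 rad/s, and ζ = 12/(2ω_n) = 0.401.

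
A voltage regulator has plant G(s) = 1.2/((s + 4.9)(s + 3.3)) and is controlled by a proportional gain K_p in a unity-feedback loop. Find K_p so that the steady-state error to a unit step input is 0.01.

For a type-0 loop with proportional control, e_ss = 1/(1 + K_p·G(0)).
G(0) = 0.07421. Require 1/(1 + K_p·0.07421) = 0.01, so 1 + 0.07421·K_p = 100.
K_p = (100 − 1)/0.07421 = 1330.

K_p = 1330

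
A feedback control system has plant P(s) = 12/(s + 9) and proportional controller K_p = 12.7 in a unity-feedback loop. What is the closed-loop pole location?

Closed-loop transfer function: T(s) = K_p·P(s)/(1 + K_p·P(s)) = 152.4/(s + 9 + 152.4) = 152.4/(s + 161.4).
The closed-loop pole is at s = −161.4.

s = -161.4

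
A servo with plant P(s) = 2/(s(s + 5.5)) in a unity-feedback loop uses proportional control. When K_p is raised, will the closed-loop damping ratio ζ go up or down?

decrease

ζ = 5.5/(2√(2K_p)); increasing K_p raises the denominator, so ζ falls.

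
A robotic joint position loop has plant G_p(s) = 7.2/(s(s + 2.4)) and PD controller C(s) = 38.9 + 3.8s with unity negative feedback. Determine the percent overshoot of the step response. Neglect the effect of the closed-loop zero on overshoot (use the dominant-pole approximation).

Forward path: (38.9 + 3.8s)·7.2/(s(s+2.4)). The closed-loop characteristic equation is s² + (2.4 + 7.2·3.8)s + 7.2·38.9 = 0.
That is s² + 29.76s + 280.1 = 0, so ω_n = 16.74 rad/s and ζ = 29.76/(2·16.74) = 0.8891.
%OS = 100·exp(−πζ/√(1−ζ²)) = 0.224%.

0.224%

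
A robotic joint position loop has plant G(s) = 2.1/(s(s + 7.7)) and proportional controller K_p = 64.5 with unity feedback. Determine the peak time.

Closed-loop characteristic equation: s² + 7.7s + 135.5 = 0, so ω_n = 11.64 rad/s and ζ = 7.7/(2·11.64) = 0.3308.
Damped frequency ω_d = ω_n√(1−ζ²) = 10.98 rad/s, so peak time T_p = π/ω_d = 0.286 s.

T_p = 0.286 s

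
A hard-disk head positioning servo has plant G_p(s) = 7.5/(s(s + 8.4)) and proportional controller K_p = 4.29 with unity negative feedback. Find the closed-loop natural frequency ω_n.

The closed-loop denominator is s(s+8.4) + 4.29·7.5 = s² + 8.4s + 32.17.
So ω_n² = 32.17 ⇒ ω_n = 5.672 rad/s, and ζ = 8.4/(2ω_n) = 0.74.

ω_n = 5.67 rad/s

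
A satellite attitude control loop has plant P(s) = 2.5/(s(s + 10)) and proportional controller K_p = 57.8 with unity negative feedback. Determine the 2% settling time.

T_s ≈ 0.8 s

From 1 + K_pP(s) = 0: s² + 10s + 144.5 = 0 ⇒ ω_n = 12.02, ζ = 0.4159.
2% settling time T_s ≈ 4/(ζω_n) = 4/5 = 0.8 s.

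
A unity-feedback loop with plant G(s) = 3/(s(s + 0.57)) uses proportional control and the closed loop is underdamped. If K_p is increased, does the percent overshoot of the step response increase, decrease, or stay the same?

ζ = 0.57/(2√(3K_p)) decreases as K_p grows; lower damping means more overshoot.

increase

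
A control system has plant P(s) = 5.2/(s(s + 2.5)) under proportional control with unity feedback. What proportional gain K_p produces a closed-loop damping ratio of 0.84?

Closed-loop characteristic equation: s² + 2.5s + K_p·5.2 = 0.
So ω_n = √(5.2K_p) and 2ζω_n = 2.5, giving ζ = 2.5/(2√(5.2K_p)).
Setting ζ = 0.84: √(5.2K_p) = 2.5/(2·0.84) = 1.488, so K_p = 2.214/5.2 = 0.426.

K_p = 0.426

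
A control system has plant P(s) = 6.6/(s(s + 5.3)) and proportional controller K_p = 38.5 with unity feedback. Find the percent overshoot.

Closed-loop characteristic equation: s² + 5.3s + 254.1 = 0, so ω_n = 15.94 rad/s and ζ = 5.3/(2·15.94) = 0.1662.
%OS = 100·exp(−πζ/√(1−ζ²)) = 100·exp(−π·0.1662/√0.9724) = 58.9%.

58.9%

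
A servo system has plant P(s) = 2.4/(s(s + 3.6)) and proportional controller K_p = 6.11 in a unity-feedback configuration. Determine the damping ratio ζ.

ζ = 0.47

The closed-loop denominator is s(s+3.6) + 6.11·2.4 = s² + 3.6s + 14.66.
Matching s² + 2ζω_n s + ω_n²: ω_n = √14.66 = 3.829 rad/s and 2ζω_n = 3.6, so ζ = 3.6/(2·3.829) = 0.47.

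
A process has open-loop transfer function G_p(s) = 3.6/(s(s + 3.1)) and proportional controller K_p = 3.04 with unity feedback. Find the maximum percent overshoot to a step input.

Closed-loop characteristic equation: s² + 3.1s + 10.94 = 0, so ω_n = 3.308 rad/s and ζ = 3.1/(2·3.308) = 0.4685.
%OS = 100·exp(−πζ/√(1−ζ²)) = 100·exp(−π·0.4685/√0.7805) = 18.9%.

18.9%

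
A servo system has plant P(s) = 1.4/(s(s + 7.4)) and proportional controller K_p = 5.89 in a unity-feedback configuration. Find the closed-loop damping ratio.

The closed-loop denominator is s(s+7.4) + 5.89·1.4 = s² + 7.4s + 8.246.
Matching s² + 2ζω_n s + ω_n²: ω_n = √8.246 = 2.872 rad/s and 2ζω_n = 7.4, so ζ = 7.4/(2·2.872) = 1.29.

ζ = 1.29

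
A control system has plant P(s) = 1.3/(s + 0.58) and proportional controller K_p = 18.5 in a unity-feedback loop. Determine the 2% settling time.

T_s ≈ 0.162 s

Closed-loop transfer function: T(s) = K_p·P(s)/(1 + K_p·P(s)) = 24.05/(s + 0.58 + 24.05) = 24.05/(s + 24.63).
Time constant τ = 1/24.63 = 0.0406 s, so the 2% settling time is about 4τ = 0.162 s.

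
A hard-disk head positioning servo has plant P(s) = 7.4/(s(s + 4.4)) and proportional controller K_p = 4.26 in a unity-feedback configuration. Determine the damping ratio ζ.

With unity feedback the closed-loop characteristic equation is s² + 4.4s + 4.26·7.4 = s² + 4.4s + 31.52 = 0.
So ω_n² = 31.52 ⇒ ω_n = 5.615 rad/s, and ζ = 4.4/(2ω_n) = 0.392.

ζ = 0.392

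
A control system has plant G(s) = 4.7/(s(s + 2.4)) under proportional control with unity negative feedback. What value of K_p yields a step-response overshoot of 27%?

K_p = 2.07

From %OS = 100·exp(−πζ/√(1−ζ²)) = 27%, ζ = −ln(0.27)/√(π²+ln²(0.27)) = 0.3847.
Characteristic equation s² + 2.4s + 4.7K_p = 0 gives ζ = 2.4/(2√(4.7K_p)).
Setting ζ = 0.3847: √(4.7K_p) = 2.4/(2·0.3847) = 3.119, so K_p = 9.73/4.7 = 2.07.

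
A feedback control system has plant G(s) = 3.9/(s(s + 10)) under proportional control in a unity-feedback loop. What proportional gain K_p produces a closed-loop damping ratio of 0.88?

Closed-loop characteristic equation: s² + 10s + K_p·3.9 = 0.
So ω_n = √(3.9K_p) and 2ζω_n = 10, giving ζ = 10/(2√(3.9K_p)).
Setting ζ = 0.88: √(3.9K_p) = 10/(2·0.88) = 5.682, so K_p = 32.28/3.9 = 8.28.

K_p = 8.28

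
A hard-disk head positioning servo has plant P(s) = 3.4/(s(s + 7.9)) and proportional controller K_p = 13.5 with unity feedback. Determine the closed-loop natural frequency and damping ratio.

ω_n = 6.77 rad/s, ζ = 0.583

The closed-loop denominator is s(s+7.9) + 13.5·3.4 = s² + 7.9s + 45.9.
So ω_n² = 45.9 ⇒ ω_n = 6.775 rad/s, and ζ = 7.9/(2ω_n) = 0.583.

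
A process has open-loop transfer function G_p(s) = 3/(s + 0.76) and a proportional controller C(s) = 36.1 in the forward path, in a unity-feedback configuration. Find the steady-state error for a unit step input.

The loop is type 0. Static position error constant K_pos = C(0)·G_p(0) = 36.1·3.947 = 142.5.
Steady-state error to a unit step: e_ss = 1/(1+K_pos) = 1/143.5 = 0.00697.

0.00697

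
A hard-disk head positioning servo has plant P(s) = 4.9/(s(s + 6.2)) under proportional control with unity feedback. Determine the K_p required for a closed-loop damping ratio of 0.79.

K_p = 3.14

Closed-loop characteristic equation: s² + 6.2s + K_p·4.9 = 0.
So ω_n = √(4.9K_p) and 2ζω_n = 6.2, giving ζ = 6.2/(2√(4.9K_p)).
Setting ζ = 0.79: √(4.9K_p) = 6.2/(2·0.79) = 3.924, so K_p = 15.4/4.9 = 3.14.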